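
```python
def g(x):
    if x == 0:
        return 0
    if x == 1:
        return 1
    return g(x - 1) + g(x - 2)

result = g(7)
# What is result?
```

Build up from base cases: g(0)=0, g(1)=1, g(2)=1, g(3)=2, g(4)=3, g(5)=5, g(6)=8, ..., g(7)=13

Answer: 13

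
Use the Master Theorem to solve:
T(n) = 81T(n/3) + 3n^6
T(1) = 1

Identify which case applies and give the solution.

a=81, b=3, f(n)=3n^6. log_3(81) = 4. Since c=6 > 4 and the regularity condition holds (81(n/3)^6 = (81/3^6)n^6 with 81/3^6 < 1), Case 3 applies: T(n) = Θ(f(n)) = O(n^6).

Answer: O(n^6) - Case 3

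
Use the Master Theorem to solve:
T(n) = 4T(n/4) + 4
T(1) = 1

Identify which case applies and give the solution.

a=4, b=4, f(n)=4. log_4(4) = 1. Since c=0 < 1, Case 1 applies: T(n) = Θ(n^log_b(a)) = O(n).

Answer: O(n) - Case 1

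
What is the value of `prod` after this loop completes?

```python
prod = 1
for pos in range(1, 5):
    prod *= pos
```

4! = 24
`prod` takes the values: 1 → 2 → 6 → 24

Answer: 24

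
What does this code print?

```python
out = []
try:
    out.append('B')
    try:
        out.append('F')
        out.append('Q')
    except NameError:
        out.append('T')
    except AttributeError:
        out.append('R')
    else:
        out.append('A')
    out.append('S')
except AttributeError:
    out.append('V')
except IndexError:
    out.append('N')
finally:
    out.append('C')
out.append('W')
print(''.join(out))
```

Execution trace: 'B' (try body) → 'F' (inner try body) → 'Q' (inner try body, no exception) → 'A' (inner else) → 'S' (try body, no exception) → 'C' (finally) → 'W' (after the try/except). Output: BFQASCW

Answer: BFQASCW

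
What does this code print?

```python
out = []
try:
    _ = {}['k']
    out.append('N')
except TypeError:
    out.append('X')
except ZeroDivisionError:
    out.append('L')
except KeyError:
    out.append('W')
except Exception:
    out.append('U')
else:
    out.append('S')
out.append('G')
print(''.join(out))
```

Execution trace: 'W' (except KeyError) → 'G' (after the try/except). Output: WG

Answer: WG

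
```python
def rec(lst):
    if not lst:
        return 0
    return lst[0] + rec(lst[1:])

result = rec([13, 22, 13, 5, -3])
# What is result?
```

13 + 22 + 13 + 5 + (-3) + 0 = 50

Answer: 50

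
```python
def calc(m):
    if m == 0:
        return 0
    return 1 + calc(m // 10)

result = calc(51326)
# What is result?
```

Count of digits of 51326: 5

Answer: 5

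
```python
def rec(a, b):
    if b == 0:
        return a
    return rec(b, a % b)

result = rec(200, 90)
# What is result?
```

rec(200, 90) -> rec(90, 20) -> rec(20, 10) -> rec(10, 0) -> 10

Answer: 10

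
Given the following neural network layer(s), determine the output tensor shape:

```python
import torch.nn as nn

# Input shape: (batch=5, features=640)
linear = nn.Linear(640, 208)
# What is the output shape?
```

Input: (5, 640) -> Output: (5, 208)

Answer: (5, 208)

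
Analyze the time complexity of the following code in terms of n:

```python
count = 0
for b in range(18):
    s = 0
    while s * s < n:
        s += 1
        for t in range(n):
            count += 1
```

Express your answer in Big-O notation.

Each loop level contributes: 1 × √n × n. Multiplying the contributions gives O(n√n).

Answer: O(n√n)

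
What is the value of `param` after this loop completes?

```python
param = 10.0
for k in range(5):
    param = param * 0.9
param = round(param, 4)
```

Exponential decay: 10.0 * 0.9^5
`param` takes the values: 10.0 → 9.0 → 8.1 → 7.29 → 6.561 → 5.9049

Answer: 5.9049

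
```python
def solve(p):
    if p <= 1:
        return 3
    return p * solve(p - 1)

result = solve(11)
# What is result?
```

solve(11) = 11 * 10 * 9 * 8 * 7 * 6 * 5 * 4 * 3 * 2 * 3 = 119750400

Answer: 119750400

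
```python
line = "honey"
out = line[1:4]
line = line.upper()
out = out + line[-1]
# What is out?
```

Trace:
`line = "honey"` → line = 'honey'
`out = line[1:4]` → out = 'one'
`line = line.upper()` → line = 'HONEY'
`out = out + line[-1]` → out = 'oneY'
So out = 'oneY'

Answer: 'oneY'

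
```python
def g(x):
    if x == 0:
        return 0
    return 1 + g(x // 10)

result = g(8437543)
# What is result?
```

Count of digits of 8437543: 7

Answer: 7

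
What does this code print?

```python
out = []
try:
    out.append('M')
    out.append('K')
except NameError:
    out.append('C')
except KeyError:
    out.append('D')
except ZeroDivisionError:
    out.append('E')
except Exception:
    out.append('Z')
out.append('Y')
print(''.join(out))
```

Execution trace: 'M' (try body) → 'K' (try body, no exception) → 'Y' (after the try/except). Output: MKY

Answer: MKY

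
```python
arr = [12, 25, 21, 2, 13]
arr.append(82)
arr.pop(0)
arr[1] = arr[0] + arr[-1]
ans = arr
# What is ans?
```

Trace:
`arr = [12, 25, 21, 2, 13]` → arr = [12, 25, 21, 2, 13]
`arr.append(82)` → arr = [12, 25, 21, 2, 13, 82]
`arr.pop(0)` → arr = [25, 21, 2, 13, 82]
`arr[1] = arr[0] + arr[-1]` → arr = [25, 107, 2, 13, 82]
`ans = arr` → ans = [25, 107, 2, 13, 82]
So ans = [25, 107, 2, 13, 82]

Answer: [25, 107, 2, 13, 82]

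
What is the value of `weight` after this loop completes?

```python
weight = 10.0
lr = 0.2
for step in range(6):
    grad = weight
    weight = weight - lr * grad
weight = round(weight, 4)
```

Gradient descent: w = 10.0 * (1 - 0.2)^6
`weight` takes the values: 10.0 → 8.0 → 6.4 → 5.12 → 4.096 → 3.2768 → 2.62144 → 2.6214

Answer: 2.6214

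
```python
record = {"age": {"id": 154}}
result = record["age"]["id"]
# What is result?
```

Trace:
`record = {"age": {"id": 154}}` → record = {'age': {'id': 154}}
`result = record["age"]["id"]` → result = 154
So result = 154

Answer: 154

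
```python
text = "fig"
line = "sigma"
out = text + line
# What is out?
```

Trace:
`text = "fig"` → text = 'fig'
`line = "sigma"` → line = 'sigma'
`out = text + line` → out = 'figsigma'
So out = 'figsigma'

Answer: 'figsigma'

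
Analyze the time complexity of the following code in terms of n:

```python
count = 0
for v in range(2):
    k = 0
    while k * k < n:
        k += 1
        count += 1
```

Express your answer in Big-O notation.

Each loop level contributes: 1 × √n. Multiplying the contributions gives O(√n).

Answer: O(√n)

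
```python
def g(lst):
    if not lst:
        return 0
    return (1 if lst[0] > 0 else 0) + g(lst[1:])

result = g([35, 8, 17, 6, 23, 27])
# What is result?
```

Count of positive elements in [35, 8, 17, 6, 23, 27] = 6

Answer: 6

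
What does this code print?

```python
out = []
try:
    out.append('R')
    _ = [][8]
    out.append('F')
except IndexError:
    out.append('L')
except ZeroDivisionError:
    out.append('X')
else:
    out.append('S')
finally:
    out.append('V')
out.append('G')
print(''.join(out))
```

Execution trace: 'R' (try body) → 'L' (except IndexError) → 'V' (finally) → 'G' (after the try/except). Output: RLVG

Answer: RLVG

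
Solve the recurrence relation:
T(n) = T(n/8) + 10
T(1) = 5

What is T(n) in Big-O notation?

Each step divides n by 8 and adds 10. After log_8(n) steps we reach T(1)=5. So T(n) = 10·log_8(n) + 5 = O(log n).

Answer: O(log n)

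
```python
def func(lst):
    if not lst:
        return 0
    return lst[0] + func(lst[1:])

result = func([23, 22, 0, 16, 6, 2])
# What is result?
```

23 + 22 + 0 + 16 + 6 + 2 + 0 = 69

Answer: 69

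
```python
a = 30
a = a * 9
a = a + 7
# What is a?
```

Trace:
`a = 30` → a = 30
`a = a * 9` → a = 270
`a = a + 7` → a = 277
So a = 277

Answer: 277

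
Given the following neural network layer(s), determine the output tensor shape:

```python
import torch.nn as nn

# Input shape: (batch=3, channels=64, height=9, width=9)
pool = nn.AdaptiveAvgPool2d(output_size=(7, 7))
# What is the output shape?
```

Input: (3, 64, 9, 9) -> Output: (3, 64, 7, 7)

Answer: (3, 64, 7, 7)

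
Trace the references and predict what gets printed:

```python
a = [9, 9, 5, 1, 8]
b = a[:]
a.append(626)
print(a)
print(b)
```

Key concept: slice [:] creates copy.
Step by step:
`a = [9, 9, 5, 1, 8]` → a = [9, 9, 5, 1, 8]
`b = a[:]` → b = [9, 9, 5, 1, 8]
`a.append(626)` → a = [9, 9, 5, 1, 8, 626]
`print(a)` → prints [9, 9, 5, 1, 8, 626]
`print(b)` → prints [9, 9, 5, 1, 8]

Answer:
[9, 9, 5, 1, 8, 626]
[9, 9, 5, 1, 8]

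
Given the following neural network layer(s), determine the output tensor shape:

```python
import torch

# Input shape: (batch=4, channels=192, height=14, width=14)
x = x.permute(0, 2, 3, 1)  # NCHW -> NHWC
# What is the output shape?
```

Input: (4, 192, 14, 14) -> Output: (4, 14, 14, 192)

Answer: (4, 14, 14, 192)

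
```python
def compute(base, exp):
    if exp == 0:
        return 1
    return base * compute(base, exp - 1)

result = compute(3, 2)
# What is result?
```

compute(3, 2) = 3 * 3 = 9

Answer: 9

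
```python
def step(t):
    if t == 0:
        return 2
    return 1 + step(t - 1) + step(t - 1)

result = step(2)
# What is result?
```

step(t) = 1 + 2·step(t-1), step(0)=2. Closed form: (2+1)·2^2 - 1 = 11.

Answer: 11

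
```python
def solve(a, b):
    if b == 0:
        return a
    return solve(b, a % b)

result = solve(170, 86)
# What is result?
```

solve(170, 86) -> solve(86, 84) -> solve(84, 2) -> solve(2, 0) -> 2

Answer: 2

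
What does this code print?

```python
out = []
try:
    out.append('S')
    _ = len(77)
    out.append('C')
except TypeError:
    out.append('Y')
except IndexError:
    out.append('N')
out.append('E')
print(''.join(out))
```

Execution trace: 'S' (try body) → 'Y' (except TypeError) → 'E' (after the try/except). Output: SYE

Answer: SYE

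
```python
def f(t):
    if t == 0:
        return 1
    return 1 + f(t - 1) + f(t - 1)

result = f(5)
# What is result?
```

f(t) = 1 + 2·f(t-1), f(0)=1. Closed form: (1+1)·2^5 - 1 = 63.

Answer: 63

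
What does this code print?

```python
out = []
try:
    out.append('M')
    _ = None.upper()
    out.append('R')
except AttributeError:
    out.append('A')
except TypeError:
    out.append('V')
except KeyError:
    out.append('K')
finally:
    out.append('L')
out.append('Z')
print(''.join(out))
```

Execution trace: 'M' (try body) → 'A' (except AttributeError) → 'L' (finally) → 'Z' (after the try/except). Output: MALZ

Answer: MALZ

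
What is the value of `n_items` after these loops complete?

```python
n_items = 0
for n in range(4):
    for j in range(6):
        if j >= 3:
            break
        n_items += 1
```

Inner breaks at 3, outer runs 4 times
`n_items` takes the values: 0 → 1 → 2 → 3 → 4 → 5 → 6 → 7 → 8 → 9 → 10 → 11 → 12

Answer: 12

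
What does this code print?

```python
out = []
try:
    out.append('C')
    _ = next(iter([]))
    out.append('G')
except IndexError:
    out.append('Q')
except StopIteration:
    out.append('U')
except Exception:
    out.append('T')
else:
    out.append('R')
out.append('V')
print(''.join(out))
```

Execution trace: 'C' (try body) → 'U' (except StopIteration) → 'V' (after the try/except). Output: CUV

Answer: CUV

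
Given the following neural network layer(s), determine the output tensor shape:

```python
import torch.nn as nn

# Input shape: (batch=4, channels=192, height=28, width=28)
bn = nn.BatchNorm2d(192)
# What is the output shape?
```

Input: (4, 192, 28, 28) -> Output: (4, 192, 28, 28)

Answer: (4, 192, 28, 28)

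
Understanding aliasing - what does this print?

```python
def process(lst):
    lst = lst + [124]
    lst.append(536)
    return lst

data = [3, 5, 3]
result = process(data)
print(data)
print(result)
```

Key concept: rebinding parameter vs mutation.
Step by step:
`data = [3, 5, 3]` → data = [3, 5, 3]
`result = process(data)` → result = [3, 5, 3, 124, 536]
`print(data)` → prints [3, 5, 3]
`print(result)` → prints [3, 5, 3, 124, 536]

Answer:
[3, 5, 3]
[3, 5, 3, 124, 536]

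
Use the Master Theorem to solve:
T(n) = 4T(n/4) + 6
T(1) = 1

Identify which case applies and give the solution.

a=4, b=4, f(n)=6. log_4(4) = 1. Since c=0 < 1, Case 1 applies: T(n) = Θ(n^log_b(a)) = O(n).

Answer: O(n) - Case 1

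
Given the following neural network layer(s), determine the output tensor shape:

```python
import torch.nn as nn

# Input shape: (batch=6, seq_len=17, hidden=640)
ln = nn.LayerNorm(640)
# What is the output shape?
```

Input: (6, 17, 640) -> Output: (6, 17, 640)

Answer: (6, 17, 640)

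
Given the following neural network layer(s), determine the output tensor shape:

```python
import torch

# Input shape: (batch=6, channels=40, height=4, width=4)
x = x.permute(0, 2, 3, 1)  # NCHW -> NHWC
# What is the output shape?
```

Input: (6, 40, 4, 4) -> Output: (6, 4, 4, 40)

Answer: (6, 4, 4, 40)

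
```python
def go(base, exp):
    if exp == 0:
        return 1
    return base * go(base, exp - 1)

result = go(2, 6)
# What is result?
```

go(2, 6) = 2 * 2 * 2 * 2 * 2 * 2 = 64

Answer: 64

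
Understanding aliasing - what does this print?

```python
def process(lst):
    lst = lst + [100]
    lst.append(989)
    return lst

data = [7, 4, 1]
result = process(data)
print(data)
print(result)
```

Key concept: rebinding parameter vs mutation.
Step by step:
`data = [7, 4, 1]` → data = [7, 4, 1]
`result = process(data)` → result = [7, 4, 1, 100, 989]
`print(data)` → prints [7, 4, 1]
`print(result)` → prints [7, 4, 1, 100, 989]

Answer:
[7, 4, 1]
[7, 4, 1, 100, 989]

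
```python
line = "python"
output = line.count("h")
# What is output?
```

Trace:
`line = "python"` → line = 'python'
`output = line.count("h")` → output = 1
So output = 1

Answer: 1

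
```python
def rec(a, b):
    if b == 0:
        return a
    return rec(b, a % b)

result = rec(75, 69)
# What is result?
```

rec(75, 69) -> rec(69, 6) -> rec(6, 3) -> rec(3, 0) -> 3

Answer: 3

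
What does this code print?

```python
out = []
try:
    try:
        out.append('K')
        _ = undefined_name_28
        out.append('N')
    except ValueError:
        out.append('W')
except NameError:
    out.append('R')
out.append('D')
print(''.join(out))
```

Execution trace: 'K' (try body) → 'R' (outer except NameError) → 'D' (after the try/except). Output: KRD

Answer: KRD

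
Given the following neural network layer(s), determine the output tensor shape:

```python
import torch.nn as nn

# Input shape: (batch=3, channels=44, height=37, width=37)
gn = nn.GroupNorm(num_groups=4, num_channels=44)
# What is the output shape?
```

Input: (3, 44, 37, 37) -> Output: (3, 44, 37, 37)

Answer: (3, 44, 37, 37)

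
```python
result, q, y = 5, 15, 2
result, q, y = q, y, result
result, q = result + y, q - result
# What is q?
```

Trace:
`result, q, y = 5, 15, 2` → result = 5; q = 15; y = 2
`result, q, y = q, y, result` → result = 15; q = 2; y = 5
`result, q = result + y, q - result` → result = 20; q = -13
So q = -13

Answer: -13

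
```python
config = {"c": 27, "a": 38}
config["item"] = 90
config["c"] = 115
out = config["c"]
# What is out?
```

Trace:
`config = {"c": 27, "a": 38}` → config = {'c': 27, 'a': 38}
`config["item"] = 90` → config = {'c': 27, 'a': 38, 'item': 90}
`config["c"] = 115` → config = {'c': 115, 'a': 38, 'item': 90}
`out = config["c"]` → out = 115
So out = 115

Answer: 115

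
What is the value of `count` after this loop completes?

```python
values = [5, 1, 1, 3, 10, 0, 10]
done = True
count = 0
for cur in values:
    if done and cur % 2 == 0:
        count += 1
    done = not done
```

Count even values at even positions
`count` takes the values: 0 → 1 → 2

Answer: 2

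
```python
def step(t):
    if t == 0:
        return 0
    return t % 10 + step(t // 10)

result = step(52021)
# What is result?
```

Sum of digits of 52021: 1 + 2 + 0 + 2 + 5 = 10

Answer: 10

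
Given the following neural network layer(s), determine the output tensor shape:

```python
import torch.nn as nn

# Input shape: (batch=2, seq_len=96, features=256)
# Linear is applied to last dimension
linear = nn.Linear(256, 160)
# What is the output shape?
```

Input: (2, 96, 256) -> Output: (2, 96, 160)

Answer: (2, 96, 160)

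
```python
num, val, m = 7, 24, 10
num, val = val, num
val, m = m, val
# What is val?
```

Trace:
`num, val, m = 7, 24, 10` → num = 7; val = 24; m = 10
`num, val = val, num` → num = 24; val = 7
`val, m = m, val` → val = 10; m = 7
So val = 10

Answer: 10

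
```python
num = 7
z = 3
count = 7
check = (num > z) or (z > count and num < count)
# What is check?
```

Trace:
`num = 7` → num = 7
`z = 3` → z = 3
`count = 7` → count = 7
`check = (num > z) or (z > count and num < count)` → check = True
So check = True

Answer: True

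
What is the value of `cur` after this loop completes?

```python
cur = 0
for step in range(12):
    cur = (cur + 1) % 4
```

Increment mod 4, 12 times = 0
`cur` takes the values: 0 → 1 → 2 → 3 → 0 → 1 → 2 → 3 → 0 → 1 → 2 → 3 → 0

Answer: 0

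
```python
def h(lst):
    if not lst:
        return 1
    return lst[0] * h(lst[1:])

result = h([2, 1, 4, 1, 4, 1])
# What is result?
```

Product over [2, 1, 4, 1, 4, 1] = 2 * 1 * 4 * 1 * 4 * 1 = 32

Answer: 32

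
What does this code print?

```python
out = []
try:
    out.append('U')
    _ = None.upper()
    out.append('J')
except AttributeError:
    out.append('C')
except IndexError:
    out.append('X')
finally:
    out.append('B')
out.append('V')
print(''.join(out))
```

Execution trace: 'U' (try body) → 'C' (except AttributeError) → 'B' (finally) → 'V' (after the try/except). Output: UCBV

Answer: UCBV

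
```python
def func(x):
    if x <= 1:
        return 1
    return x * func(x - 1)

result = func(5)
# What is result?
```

func(5) = 5 * 4 * 3 * 2 * 1 = 120

Answer: 120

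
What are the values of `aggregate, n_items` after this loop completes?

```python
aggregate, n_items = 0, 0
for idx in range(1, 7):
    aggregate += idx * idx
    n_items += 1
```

Sum of squares and count
`aggregate, n_items` takes the values: (0, 0) → (1, 0) → (1, 1) → (5, 1) → (5, 2) → (14, 2) → (14, 3) → (30, 3) → (30, 4) → (55, 4) → (55, 5) → (91, 5) → (91, 6)

Answer: 91, 6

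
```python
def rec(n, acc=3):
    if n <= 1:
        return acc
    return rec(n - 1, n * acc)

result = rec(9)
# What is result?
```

Accumulator trace (n, acc): (9, 3) -> (8, 27) -> (7, 216) -> (6, 1512) -> (5, 9072) -> (4, 45360) -> (3, 181440) -> (2, 544320) -> (1, 1088640) -> return 1088640

Answer: 1088640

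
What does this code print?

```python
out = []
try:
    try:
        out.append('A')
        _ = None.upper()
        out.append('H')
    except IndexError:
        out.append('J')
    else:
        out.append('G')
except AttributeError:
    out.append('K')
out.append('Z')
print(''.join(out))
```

Execution trace: 'A' (inner try body) → 'K' (outer except AttributeError) → 'Z' (after the try/except). Output: AKZ

Answer: AKZ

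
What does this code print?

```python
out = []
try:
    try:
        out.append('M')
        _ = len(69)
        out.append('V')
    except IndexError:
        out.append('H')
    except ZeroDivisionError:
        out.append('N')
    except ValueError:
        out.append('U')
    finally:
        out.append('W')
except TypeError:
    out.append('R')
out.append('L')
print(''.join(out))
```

Execution trace: 'M' (try body) → 'W' (finally) → 'R' (outer except TypeError) → 'L' (after the try/except). Output: MWRL

Answer: MWRL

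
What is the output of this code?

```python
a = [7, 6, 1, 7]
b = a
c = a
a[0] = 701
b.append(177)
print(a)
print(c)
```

Key concept: multiple aliases.
Step by step:
`a = [7, 6, 1, 7]` → a = [7, 6, 1, 7]
`b = a` → b = [7, 6, 1, 7] (same object as a)
`c = a` → c = [7, 6, 1, 7] (same object as a, b)
`a[0] = 701` → a = [701, 6, 1, 7] (same object as b, c); b = [701, 6, 1, 7] (same object as a, c); c = [701, 6, 1, 7] (same object as a, b)
`b.append(177)` → a = [701, 6, 1, 7, 177] (same object as b, c); b = [701, 6, 1, 7, 177] (same object as a, c); c = [701, 6, 1, 7, 177] (same object as a, b)
`print(a)` → prints [701, 6, 1, 7, 177]
`print(c)` → prints [701, 6, 1, 7, 177]

Answer:
[701, 6, 1, 7, 177]
[701, 6, 1, 7, 177]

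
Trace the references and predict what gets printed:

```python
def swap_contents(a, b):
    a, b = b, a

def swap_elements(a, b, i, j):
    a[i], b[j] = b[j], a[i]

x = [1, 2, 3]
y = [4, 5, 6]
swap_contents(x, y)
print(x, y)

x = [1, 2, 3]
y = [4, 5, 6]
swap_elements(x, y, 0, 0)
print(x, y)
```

Key concept: parameter rebinding vs mutation.
Step by step:
`x = [1, 2, 3]` → x = [1, 2, 3]
`y = [4, 5, 6]` → y = [4, 5, 6]
`swap_contents(x, y)` → no visible change to tracked variables
`print(x, y)` → prints [1, 2, 3] [4, 5, 6]
`x = [1, 2, 3]` → x = [1, 2, 3]
`y = [4, 5, 6]` → y = [4, 5, 6]
`swap_elements(x, y, 0, 0)` → x = [4, 2, 3]; y = [1, 5, 6]
`print(x, y)` → prints [4, 2, 3] [1, 5, 6]

Answer:
[1, 2, 3] [4, 5, 6]
[4, 2, 3] [1, 5, 6]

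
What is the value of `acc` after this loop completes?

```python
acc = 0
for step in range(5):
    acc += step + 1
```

Start at 0, add 1 to 5 = 15
`acc` takes the values: 0 → 1 → 3 → 6 → 10 → 15

Answer: 15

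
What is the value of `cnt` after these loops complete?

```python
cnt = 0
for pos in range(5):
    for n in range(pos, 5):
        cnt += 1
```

Upper triangle: 5 + 4 + ... + 1
`cnt` takes the values: 0 → 1 → 2 → 3 → 4 → 5 → 6 → 7 → 8 → 9 → 10 → 11 → 12 → 13 → 14 → 15

Answer: 15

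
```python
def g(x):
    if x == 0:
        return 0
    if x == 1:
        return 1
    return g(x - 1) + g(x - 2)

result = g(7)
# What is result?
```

Build up from base cases: g(0)=0, g(1)=1, g(2)=1, g(3)=2, g(4)=3, g(5)=5, g(6)=8, ..., g(7)=13

Answer: 13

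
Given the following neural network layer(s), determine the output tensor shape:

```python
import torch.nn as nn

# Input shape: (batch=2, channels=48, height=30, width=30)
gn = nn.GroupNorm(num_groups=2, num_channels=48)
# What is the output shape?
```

Input: (2, 48, 30, 30) -> Output: (2, 48, 30, 30)

Answer: (2, 48, 30, 30)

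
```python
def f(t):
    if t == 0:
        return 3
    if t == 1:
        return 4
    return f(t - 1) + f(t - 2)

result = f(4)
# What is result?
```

Build up from base cases: f(0)=3, f(1)=4, f(2)=7, f(3)=11, f(4)=18

Answer: 18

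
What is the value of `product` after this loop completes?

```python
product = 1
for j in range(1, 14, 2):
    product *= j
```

Product of 1, 3, 5, ... up to 13
`product` takes the values: 1 → 3 → 15 → 105 → 945 → 10395 → 135135

Answer: 135135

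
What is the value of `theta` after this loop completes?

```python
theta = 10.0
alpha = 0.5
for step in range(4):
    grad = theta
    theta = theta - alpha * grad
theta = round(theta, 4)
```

Gradient descent: w = 10.0 * (1 - 0.5)^4
`theta` takes the values: 10.0 → 5.0 → 2.5 → 1.25 → 0.625

Answer: 0.625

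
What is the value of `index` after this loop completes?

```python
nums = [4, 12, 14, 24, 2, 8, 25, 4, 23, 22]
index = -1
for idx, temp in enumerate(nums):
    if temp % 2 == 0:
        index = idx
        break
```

First even number index in [4, 12, 14, 24, 2, 8, 25, 4, 23, 22]
`index` takes the values: -1 → 0

Answer: 0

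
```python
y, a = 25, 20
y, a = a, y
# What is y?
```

Trace:
`y, a = 25, 20` → y = 25; a = 20
`y, a = a, y` → y = 20; a = 25
So y = 20

Answer: 20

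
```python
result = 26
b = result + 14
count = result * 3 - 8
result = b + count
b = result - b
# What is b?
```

Trace:
`result = 26` → result = 26
`b = result + 14` → b = 40
`count = result * 3 - 8` → count = 70
`result = b + count` → result = 110
`b = result - b` → b = 70
So b = 70

Answer: 70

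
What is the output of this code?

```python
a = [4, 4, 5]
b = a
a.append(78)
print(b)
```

Key concept: basic list aliasing.
Step by step:
`a = [4, 4, 5]` → a = [4, 4, 5]
`b = a` → b = [4, 4, 5] (same object as a)
`a.append(78)` → a = [4, 4, 5, 78] (same object as b); b = [4, 4, 5, 78] (same object as a)
`print(b)` → prints [4, 4, 5, 78]

Answer: [4, 4, 5, 78]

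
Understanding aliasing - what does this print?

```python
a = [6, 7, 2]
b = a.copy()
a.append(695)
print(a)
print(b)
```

Key concept: list.copy() creates independent copy.
Step by step:
`a = [6, 7, 2]` → a = [6, 7, 2]
`b = a.copy()` → b = [6, 7, 2]
`a.append(695)` → a = [6, 7, 2, 695]
`print(a)` → prints [6, 7, 2, 695]
`print(b)` → prints [6, 7, 2]

Answer:
[6, 7, 2, 695]
[6, 7, 2]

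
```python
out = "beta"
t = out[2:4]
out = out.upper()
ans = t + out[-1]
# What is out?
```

Trace:
`out = "beta"` → out = 'beta'
`t = out[2:4]` → t = 'ta'
`out = out.upper()` → out = 'BETA'
`ans = t + out[-1]` → ans = 'taA'
So out = 'BETA'

Answer: 'BETA'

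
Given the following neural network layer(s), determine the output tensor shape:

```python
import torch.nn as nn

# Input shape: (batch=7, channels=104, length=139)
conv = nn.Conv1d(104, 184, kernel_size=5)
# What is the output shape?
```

Input: (7, 104, 139) -> Output: (7, 184, 135)

Answer: (7, 184, 135)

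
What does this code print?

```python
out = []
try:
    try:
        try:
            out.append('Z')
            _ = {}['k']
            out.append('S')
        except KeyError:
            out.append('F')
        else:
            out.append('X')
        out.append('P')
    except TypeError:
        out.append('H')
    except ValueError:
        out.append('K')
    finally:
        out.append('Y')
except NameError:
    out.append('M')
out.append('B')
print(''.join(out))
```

Execution trace: 'Z' (inner try body) → 'F' (inner except KeyError) → 'P' (try body, no exception) → 'Y' (finally) → 'B' (after the try/except). Output: ZFPYB

Answer: ZFPYB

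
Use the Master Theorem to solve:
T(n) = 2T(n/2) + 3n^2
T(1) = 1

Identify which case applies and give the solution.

a=2, b=2, f(n)=3n^2. log_2(2) = 1. Since c=2 > 1 and the regularity condition holds (2(n/2)^2 = (2/2^2)n^2 with 2/2^2 < 1), Case 3 applies: T(n) = Θ(f(n)) = O(n^2).

Answer: O(n^2) - Case 3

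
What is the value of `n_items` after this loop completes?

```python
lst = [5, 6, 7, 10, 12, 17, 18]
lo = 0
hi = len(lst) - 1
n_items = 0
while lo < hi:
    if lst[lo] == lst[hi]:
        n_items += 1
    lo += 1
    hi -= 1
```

Count matching pairs from ends
`n_items` takes the values: 0

Answer: 0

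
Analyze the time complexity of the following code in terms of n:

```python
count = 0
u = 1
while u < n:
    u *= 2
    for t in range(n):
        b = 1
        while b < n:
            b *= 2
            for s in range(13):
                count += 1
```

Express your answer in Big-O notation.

Each loop level contributes: log n × n × log n × 1. Multiplying the contributions gives O(n log² n).

Answer: O(n log² n)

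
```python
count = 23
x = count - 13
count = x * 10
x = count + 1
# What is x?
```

Trace:
`count = 23` → count = 23
`x = count - 13` → x = 10
`count = x * 10` → count = 100
`x = count + 1` → x = 101
So x = 101

Answer: 101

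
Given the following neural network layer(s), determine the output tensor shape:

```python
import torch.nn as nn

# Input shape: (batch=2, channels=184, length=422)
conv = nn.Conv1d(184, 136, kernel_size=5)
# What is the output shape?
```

Input: (2, 184, 422) -> Output: (2, 136, 418)

Answer: (2, 136, 418)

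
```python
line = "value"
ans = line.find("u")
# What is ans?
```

Trace:
`line = "value"` → line = 'value'
`ans = line.find("u")` → ans = 3
So ans = 3

Answer: 3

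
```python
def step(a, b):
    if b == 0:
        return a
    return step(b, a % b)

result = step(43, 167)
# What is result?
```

step(43, 167) -> step(167, 43) -> step(43, 38) -> step(38, 5) -> step(5, 3) -> step(3, 2) -> step(2, 1) -> step(1, 0) -> 1

Answer: 1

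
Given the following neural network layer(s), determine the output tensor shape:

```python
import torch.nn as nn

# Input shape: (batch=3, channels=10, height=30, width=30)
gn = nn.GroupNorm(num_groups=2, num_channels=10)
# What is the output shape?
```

Input: (3, 10, 30, 30) -> Output: (3, 10, 30, 30)

Answer: (3, 10, 30, 30)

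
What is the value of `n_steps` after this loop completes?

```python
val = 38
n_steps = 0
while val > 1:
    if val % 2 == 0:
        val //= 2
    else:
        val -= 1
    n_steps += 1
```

Steps to reduce 38 to 1
`n_steps` takes the values: 0 → 1 → 2 → 3 → 4 → 5 → 6 → 7

Answer: 7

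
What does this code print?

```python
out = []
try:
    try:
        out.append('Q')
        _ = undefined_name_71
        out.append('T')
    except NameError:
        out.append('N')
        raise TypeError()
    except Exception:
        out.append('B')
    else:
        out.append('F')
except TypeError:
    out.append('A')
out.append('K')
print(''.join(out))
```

Execution trace: 'Q' (try body) → 'N' (except NameError) → 'A' (outer except TypeError) → 'K' (after the try/except). Output: QNAK

Answer: QNAK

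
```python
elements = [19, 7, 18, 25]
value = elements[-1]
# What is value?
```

Trace:
`elements = [19, 7, 18, 25]` → elements = [19, 7, 18, 25]
`value = elements[-1]` → value = 25
So value = 25

Answer: 25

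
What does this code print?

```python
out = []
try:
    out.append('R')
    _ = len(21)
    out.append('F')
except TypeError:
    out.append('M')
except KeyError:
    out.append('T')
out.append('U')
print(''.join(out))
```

Execution trace: 'R' (try body) → 'M' (except TypeError) → 'U' (after the try/except). Output: RMU

Answer: RMU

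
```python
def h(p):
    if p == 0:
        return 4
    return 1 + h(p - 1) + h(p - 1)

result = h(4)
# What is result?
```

h(p) = 1 + 2·h(p-1), h(0)=4. Closed form: (4+1)·2^4 - 1 = 79.

Answer: 79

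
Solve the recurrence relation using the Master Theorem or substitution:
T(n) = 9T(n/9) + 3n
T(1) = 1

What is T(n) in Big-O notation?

By Master Theorem: a=9, b=9, f(n)=3n. Since log_9(9) = 1 and f(n) = Θ(n^1), Case 2 applies. T(n) = O(n log n).

Answer: O(n log n)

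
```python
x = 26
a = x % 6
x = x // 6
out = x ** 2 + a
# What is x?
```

Trace:
`x = 26` → x = 26
`a = x % 6` → a = 2
`x = x // 6` → x = 4
`out = x ** 2 + a` → out = 18
So x = 4

Answer: 4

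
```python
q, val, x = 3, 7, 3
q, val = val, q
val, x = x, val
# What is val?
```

Trace:
`q, val, x = 3, 7, 3` → q = 3; val = 7; x = 3
`q, val = val, q` → q = 7; val = 3
`val, x = x, val` → val = 3; x = 3
So val = 3

Answer: 3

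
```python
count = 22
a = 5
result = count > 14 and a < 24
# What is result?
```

Trace:
`count = 22` → count = 22
`a = 5` → a = 5
`result = count > 14 and a < 24` → result = True
So result = True

Answer: True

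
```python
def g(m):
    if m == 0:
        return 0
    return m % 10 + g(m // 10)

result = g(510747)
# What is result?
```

Sum of digits of 510747: 7 + 4 + 7 + 0 + 1 + 5 = 24

Answer: 24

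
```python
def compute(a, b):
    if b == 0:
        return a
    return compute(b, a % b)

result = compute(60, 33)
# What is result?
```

compute(60, 33) -> compute(33, 27) -> compute(27, 6) -> compute(6, 3) -> compute(3, 0) -> 3

Answer: 3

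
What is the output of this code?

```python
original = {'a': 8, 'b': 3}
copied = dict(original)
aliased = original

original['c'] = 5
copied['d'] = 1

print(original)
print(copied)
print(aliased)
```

Key concept: dict() creates copy, assignment creates alias.
Step by step:
`original = {'a': 8, 'b': 3}` → original = {'a': 8, 'b': 3}
`copied = dict(original)` → copied = {'a': 8, 'b': 3}
`aliased = original` → aliased = {'a': 8, 'b': 3} (same object as original)
`original['c'] = 5` → original = {'a': 8, 'b': 3, 'c': 5} (same object as aliased); aliased = {'a': 8, 'b': 3, 'c': 5} (same object as original)
`copied['d'] = 1` → copied = {'a': 8, 'b': 3, 'd': 1}
`print(original)` → prints {'a': 8, 'b': 3, 'c': 5}
`print(copied)` → prints {'a': 8, 'b': 3, 'd': 1}
`print(aliased)` → prints {'a': 8, 'b': 3, 'c': 5}

Answer:
{'a': 8, 'b': 3, 'c': 5}
{'a': 8, 'b': 3, 'd': 1}
{'a': 8, 'b': 3, 'c': 5}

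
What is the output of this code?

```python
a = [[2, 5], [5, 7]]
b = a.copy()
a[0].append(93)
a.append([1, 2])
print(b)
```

Key concept: shallow copy with nested lists.
Step by step:
`a = [[2, 5], [5, 7]]` → a = [[2, 5], [5, 7]]
`b = a.copy()` → b = [[2, 5], [5, 7]]
`a[0].append(93)` → a = [[2, 5, 93], [5, 7]]; b = [[2, 5, 93], [5, 7]]
`a.append([1, 2])` → a = [[2, 5, 93], [5, 7], [1, 2]]
`print(b)` → prints [[2, 5, 93], [5, 7]]

Answer: [[2, 5, 93], [5, 7]]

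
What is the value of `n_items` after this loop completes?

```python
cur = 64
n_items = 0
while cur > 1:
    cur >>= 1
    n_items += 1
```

Count right shifts until 1
`n_items` takes the values: 0 → 1 → 2 → 3 → 4 → 5 → 6

Answer: 6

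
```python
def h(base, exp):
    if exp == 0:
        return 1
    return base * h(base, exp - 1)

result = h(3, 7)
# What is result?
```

h(3, 7) = 3 * 3 * 3 * 3 * 3 * 3 * 3 = 2187

Answer: 2187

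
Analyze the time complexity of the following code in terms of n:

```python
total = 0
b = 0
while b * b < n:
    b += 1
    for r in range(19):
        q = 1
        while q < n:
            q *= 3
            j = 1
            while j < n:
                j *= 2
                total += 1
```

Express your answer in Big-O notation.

Each loop level contributes: √n × 1 × log n × log n. Multiplying the contributions gives O(√n log² n).

Answer: O(√n log² n)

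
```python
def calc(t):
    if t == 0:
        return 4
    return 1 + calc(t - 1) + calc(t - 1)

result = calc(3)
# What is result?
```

calc(t) = 1 + 2·calc(t-1), calc(0)=4. Closed form: (4+1)·2^3 - 1 = 39.

Answer: 39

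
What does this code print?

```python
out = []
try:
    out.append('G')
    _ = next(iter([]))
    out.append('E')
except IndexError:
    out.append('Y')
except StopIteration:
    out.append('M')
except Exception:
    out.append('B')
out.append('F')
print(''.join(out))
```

Execution trace: 'G' (try body) → 'M' (except StopIteration) → 'F' (after the try/except). Output: GMF

Answer: GMF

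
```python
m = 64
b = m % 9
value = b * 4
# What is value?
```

Trace:
`m = 64` → m = 64
`b = m % 9` → b = 1
`value = b * 4` → value = 4
So value = 4

Answer: 4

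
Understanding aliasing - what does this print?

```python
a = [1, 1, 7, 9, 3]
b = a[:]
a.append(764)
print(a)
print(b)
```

Key concept: slice [:] creates copy.
Step by step:
`a = [1, 1, 7, 9, 3]` → a = [1, 1, 7, 9, 3]
`b = a[:]` → b = [1, 1, 7, 9, 3]
`a.append(764)` → a = [1, 1, 7, 9, 3, 764]
`print(a)` → prints [1, 1, 7, 9, 3, 764]
`print(b)` → prints [1, 1, 7, 9, 3]

Answer:
[1, 1, 7, 9, 3, 764]
[1, 1, 7, 9, 3]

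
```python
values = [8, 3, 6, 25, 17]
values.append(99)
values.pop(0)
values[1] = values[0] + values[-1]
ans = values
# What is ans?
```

Trace:
`values = [8, 3, 6, 25, 17]` → values = [8, 3, 6, 25, 17]
`values.append(99)` → values = [8, 3, 6, 25, 17, 99]
`values.pop(0)` → values = [3, 6, 25, 17, 99]
`values[1] = values[0] + values[-1]` → values = [3, 102, 25, 17, 99]
`ans = values` → ans = [3, 102, 25, 17, 99]
So ans = [3, 102, 25, 17, 99]

Answer: [3, 102, 25, 17, 99]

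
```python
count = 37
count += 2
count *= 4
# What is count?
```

Trace:
`count = 37` → count = 37
`count += 2` → count = 39
`count *= 4` → count = 156
So count = 156

Answer: 156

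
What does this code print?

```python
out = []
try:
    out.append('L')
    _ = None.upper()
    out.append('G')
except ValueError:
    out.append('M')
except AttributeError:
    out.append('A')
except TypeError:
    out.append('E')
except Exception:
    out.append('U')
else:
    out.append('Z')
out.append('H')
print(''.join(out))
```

Execution trace: 'L' (try body) → 'A' (except AttributeError) → 'H' (after the try/except). Output: LAH

Answer: LAH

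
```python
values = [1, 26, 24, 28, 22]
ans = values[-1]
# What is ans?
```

Trace:
`values = [1, 26, 24, 28, 22]` → values = [1, 26, 24, 28, 22]
`ans = values[-1]` → ans = 22
So ans = 22

Answer: 22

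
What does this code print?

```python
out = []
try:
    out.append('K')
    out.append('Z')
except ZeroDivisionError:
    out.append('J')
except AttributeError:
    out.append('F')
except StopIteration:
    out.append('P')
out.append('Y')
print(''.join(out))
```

Execution trace: 'K' (try body) → 'Z' (try body, no exception) → 'Y' (after the try/except). Output: KZY

Answer: KZY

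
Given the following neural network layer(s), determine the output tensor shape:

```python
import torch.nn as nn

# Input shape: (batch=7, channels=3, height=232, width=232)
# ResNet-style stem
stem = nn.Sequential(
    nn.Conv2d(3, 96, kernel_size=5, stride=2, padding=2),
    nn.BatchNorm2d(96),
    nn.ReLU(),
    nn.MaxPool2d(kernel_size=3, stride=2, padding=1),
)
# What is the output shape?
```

Input: (7, 3, 232, 232) -> after Conv2d 5x5 stride=2: (7, 96, 116, 116) -> Output: (7, 96, 58, 58)

Answer: (7, 96, 58, 58)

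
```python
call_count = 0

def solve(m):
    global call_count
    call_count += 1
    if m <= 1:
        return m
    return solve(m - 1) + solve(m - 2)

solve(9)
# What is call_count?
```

Calls(m) = 1 + Calls(m-1) + Calls(m-2); Calls(0)=Calls(1)=1. For m=9 this gives 109.

Answer: 109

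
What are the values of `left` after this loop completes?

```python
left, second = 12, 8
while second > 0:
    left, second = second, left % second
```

GCD of 12 and 8
`left` takes the values: 12 → 8 → 4

Answer: 4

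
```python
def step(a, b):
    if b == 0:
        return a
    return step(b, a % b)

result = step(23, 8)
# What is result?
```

step(23, 8) -> step(8, 7) -> step(7, 1) -> step(1, 0) -> 1

Answer: 1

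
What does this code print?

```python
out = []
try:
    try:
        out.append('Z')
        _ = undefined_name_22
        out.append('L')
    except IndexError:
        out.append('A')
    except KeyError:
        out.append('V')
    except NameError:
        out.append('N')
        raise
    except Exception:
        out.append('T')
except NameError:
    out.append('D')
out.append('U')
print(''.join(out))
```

Execution trace: 'Z' (inner try body) → 'N' (inner except NameError) → 'D' (outer except NameError) → 'U' (after the try/except). Output: ZNDU

Answer: ZNDU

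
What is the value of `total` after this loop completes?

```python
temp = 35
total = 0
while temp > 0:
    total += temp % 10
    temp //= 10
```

Sum digits of 35
`total` takes the values: 0 → 5 → 8

Answer: 8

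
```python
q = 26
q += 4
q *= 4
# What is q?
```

Trace:
`q = 26` → q = 26
`q += 4` → q = 30
`q *= 4` → q = 120
So q = 120

Answer: 120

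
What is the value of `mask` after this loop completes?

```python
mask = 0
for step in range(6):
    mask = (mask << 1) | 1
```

Build 6 consecutive 1-bits: 0b111111
`mask` takes the values: 0 → 1 → 3 → 7 → 15 → 31 → 63

Answer: 63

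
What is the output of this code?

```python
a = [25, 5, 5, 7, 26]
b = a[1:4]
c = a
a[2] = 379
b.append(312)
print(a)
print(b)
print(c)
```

Key concept: slice vs alias.
Step by step:
`a = [25, 5, 5, 7, 26]` → a = [25, 5, 5, 7, 26]
`b = a[1:4]` → b = [5, 5, 7]
`c = a` → c = [25, 5, 5, 7, 26] (same object as a)
`a[2] = 379` → a = [25, 5, 379, 7, 26] (same object as c); c = [25, 5, 379, 7, 26] (same object as a)
`b.append(312)` → b = [5, 5, 7, 312]
`print(a)` → prints [25, 5, 379, 7, 26]
`print(b)` → prints [5, 5, 7, 312]
`print(c)` → prints [25, 5, 379, 7, 26]

Answer:
[25, 5, 379, 7, 26]
[5, 5, 7, 312]
[25, 5, 379, 7, 26]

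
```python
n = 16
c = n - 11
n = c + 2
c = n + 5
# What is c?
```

Trace:
`n = 16` → n = 16
`c = n - 11` → c = 5
`n = c + 2` → n = 7
`c = n + 5` → c = 12
So c = 12

Answer: 12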